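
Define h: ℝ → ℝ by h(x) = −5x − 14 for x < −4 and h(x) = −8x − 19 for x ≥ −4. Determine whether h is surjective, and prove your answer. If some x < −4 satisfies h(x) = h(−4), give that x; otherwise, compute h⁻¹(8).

Both pieces are strictly decreasing (slopes −5 and −8), so each is injective on its own interval.
The left piece maps (−∞, −4) onto (6, ∞); the right piece maps [−4, ∞) onto (−∞, 13].
The union (6, ∞) ∪ (−∞, 13] covers ℝ, so h is surjective.
For the follow-up: the images overlap, so an x < −4 with h(x) = h(−4) exists. h(−4) = 13; solving −5x − 14 = 13 for x < −4 gives x = (13 + 14)/(−5) = −27/5.

-27/5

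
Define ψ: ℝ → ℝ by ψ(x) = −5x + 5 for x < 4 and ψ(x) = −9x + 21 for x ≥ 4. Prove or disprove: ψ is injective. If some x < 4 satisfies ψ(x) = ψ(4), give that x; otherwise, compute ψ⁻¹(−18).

13/3

Both pieces are strictly decreasing (slopes −5 and −9), so each is injective on its own interval.
The left piece maps (−∞, 4) onto (−15, ∞); the right piece maps [4, ∞) onto (−∞, −15].
These images are disjoint, so no value is attained by both pieces. Therefore ψ is injective.
Because the two images are disjoint, no x < 4 has ψ(x) = ψ(4), so we compute ψ⁻¹(−18): −18 lies in (−∞, −15], so solve −9x + 21 = −18: x = (−18 − 21)/(−9) = 13/3.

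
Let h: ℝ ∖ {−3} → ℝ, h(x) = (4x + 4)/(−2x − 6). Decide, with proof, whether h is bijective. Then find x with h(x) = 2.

-2

If h(x) = −2, cross-multiplying gives −2(4x + 4) = 4(−2x − 6), which simplifies to −8 = −24 — false.  So −2 has no preimage and h is not surjective.
Hence h is not bijective.
Solving h(x) = 2: cross-multiplying gives 4x + 4 = 2(−2x − 6), which rearranges to 8x = −16, so x = −2.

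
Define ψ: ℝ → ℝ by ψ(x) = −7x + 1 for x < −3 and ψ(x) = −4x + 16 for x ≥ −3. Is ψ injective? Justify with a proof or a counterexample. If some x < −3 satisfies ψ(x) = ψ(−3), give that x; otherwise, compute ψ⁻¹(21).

Both pieces are strictly decreasing (slopes −7 and −4), so each is injective on its own interval.
The left piece maps (−∞, −3) onto (22, ∞); the right piece maps [−3, ∞) onto (−∞, 28].
These images overlap. In particular ψ(−3) = 28 (right piece), and solving −7x + 1 = 28 on the left piece gives x = −27/7 < −3.
So ψ(−27/7) = ψ(−3) with −27/7 ≠ −3, and ψ is not injective. This x = −27/7 is the requested value below −3.

-27/7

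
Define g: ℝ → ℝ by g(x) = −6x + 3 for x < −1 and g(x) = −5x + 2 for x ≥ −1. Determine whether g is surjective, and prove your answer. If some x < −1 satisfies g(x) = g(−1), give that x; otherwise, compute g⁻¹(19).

Both pieces are strictly decreasing (slopes −6 and −5), so each is injective on its own interval.
The left piece maps (−∞, −1) onto (9, ∞); the right piece maps [−1, ∞) onto (−∞, 7].
The union (9, ∞) ∪ (−∞, 7] omits the interval between 9 and 7; in particular 9 has no preimage. So g is not surjective.
Because the two images are disjoint, no x < −1 has g(x) = g(−1), so we compute g⁻¹(19): 19 lies in (9, ∞), so solve −6x + 3 = 19: x = (19 − 3)/(−6) = −8/3.

-8/3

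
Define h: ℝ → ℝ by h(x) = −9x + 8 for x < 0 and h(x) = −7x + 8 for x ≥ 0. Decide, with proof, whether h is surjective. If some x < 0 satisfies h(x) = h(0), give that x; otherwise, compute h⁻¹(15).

Both pieces are strictly decreasing (slopes −9 and −7), so each is injective on its own interval.
The left piece maps (−∞, 0) onto (8, ∞); the right piece maps [0, ∞) onto (−∞, 8].
These images together cover ℝ, so h is surjective.
Because the two images are disjoint, no x < 0 has h(x) = h(0), so we compute h⁻¹(15): 15 lies in (8, ∞), so solve −9x + 8 = 15: x = (15 − 8)/(−9) = −7/9.

-7/9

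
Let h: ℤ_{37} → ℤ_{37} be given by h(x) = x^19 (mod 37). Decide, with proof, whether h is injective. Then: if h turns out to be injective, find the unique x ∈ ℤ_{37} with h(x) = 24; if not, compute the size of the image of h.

Since 37 is prime, the nonzero elements of ℤ_{37} form a cyclic group of order 36.
As gcd(19, 36) = 1, raising to the 19th power is a bijection on this group: if a^19 ≡ b^19 then (ab^{−1})^19 = 1, and the only element of order dividing gcd(19, 36) = 1 is 1, so a = b.
With h(0) = 0 this makes h injective on all of ℤ_{37}, hence bijective (finite equal-size domain and codomain). In particular h is injective.
Since h is injective, we find the preimage of 24. The inverse of x ↦ x^19 on (ℤ_{37})^× is x ↦ x^19, because 19·19 = 361 = 10·36 + 1 ≡ 1 (mod 36) and x^{36} = 1 for x ≠ 0 (Fermat). So h⁻¹(24) = 24^19 mod 37.
Repeated squaring mod 37: 24^1 ≡ 24, 24^2 ≡ 24² = 576 ≡ 21, 24^4 ≡ 21² = 441 ≡ 34, 24^8 ≡ 34² = 1156 ≡ 9, 24^16 ≡ 9² = 81 ≡ 7. Since 19 = 16 + 2 + 1, 24^19 ≡ 7·21·24: 7·21 = 147 ≡ 36, then 36·24 = 864 ≡ 13. So 24^19 ≡ 13 (mod 37).
Hence h⁻¹(24) = 13.

13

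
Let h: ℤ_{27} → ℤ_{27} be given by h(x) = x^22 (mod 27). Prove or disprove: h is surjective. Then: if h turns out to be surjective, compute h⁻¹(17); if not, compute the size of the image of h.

10

h(0) = 0^22 = 0.
h(3): Repeated squaring mod 27: 3^1 ≡ 3, 3^2 ≡ 3² = 9, 3^4 ≡ 9² = 81 ≡ 0, 3^8 ≡ 0² = 0, 3^16 ≡ 0² = 0. Since 22 = 16 + 4 + 2, 3^22 ≡ 0·0·9: 0·0 = 0, then 0·9 = 0. So 3^22 ≡ 0 (mod 27).
So h(0) = h(3) = 0 while 0 ≠ 3, hence h is not injective.
A non-injective map from the 27-element set ℤ_{27} to itself takes at most 26 distinct values, so it cannot be surjective. Therefore h is not surjective.
Since h is not surjective, we determine |image(h)|. Computing x^22 mod 27 for each x (by repeated squaring, reducing mod 27 at every step), the values h(0), h(1), …, h(26) are: 0, 1, 16, 0, 13, 4, 0, 25, 19, 0, 10, 7, 0, 22, 22, 0, 7, 10, 0, 19, 25, 0, 4, 13, 0, 16, 1.
The distinct values are {0, 1, 4, 7, 10, 13, 16, 19, 22, 25}; there are 10 of them.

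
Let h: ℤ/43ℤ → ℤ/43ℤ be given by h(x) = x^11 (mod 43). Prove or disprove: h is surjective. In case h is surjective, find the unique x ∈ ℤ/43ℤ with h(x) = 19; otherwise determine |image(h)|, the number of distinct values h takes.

Since 43 is prime, the nonzero elements of ℤ/43ℤ form a cyclic group of order 42.
As gcd(11, 42) = 1, raising to the 11th power is a bijection on this group: if a^11 ≡ b^11 then (ab^{−1})^11 = 1, and the only element of order dividing gcd(11, 42) = 1 is 1, so a = b.
With h(0) = 0 this makes h injective on all of ℤ/43ℤ, hence bijective (finite equal-size domain and codomain). In particular h is surjective.
Since h is surjective, we find the preimage of 19. The inverse of x ↦ x^11 on (ℤ/43ℤ)^× is x ↦ x^23, because 11·23 = 253 = 6·42 + 1 ≡ 1 (mod 42) and x^{42} = 1 for x ≠ 0 (Fermat). So h⁻¹(19) = 19^23 mod 43.
Repeated squaring mod 43: 19^1 ≡ 19, 19^2 ≡ 19² = 361 ≡ 17, 19^4 ≡ 17² = 289 ≡ 31, 19^8 ≡ 31² = 961 ≡ 15, 19^16 ≡ 15² = 225 ≡ 10. Since 23 = 16 + 4 + 2 + 1, 19^23 ≡ 10·31·17·19: 10·31 = 310 ≡ 9, then 9·17 = 153 ≡ 24, then 24·19 = 456 ≡ 26. So 19^23 ≡ 26 (mod 43).
Hence h⁻¹(19) = 26.

26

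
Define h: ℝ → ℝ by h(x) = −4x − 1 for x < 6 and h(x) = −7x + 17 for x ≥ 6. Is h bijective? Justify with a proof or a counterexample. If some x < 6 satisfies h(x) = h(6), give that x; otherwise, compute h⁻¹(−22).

21/4

Both pieces are strictly decreasing (slopes −4 and −7), so each is injective on its own interval.
The left piece maps (−∞, 6) onto (−25, ∞); the right piece maps [6, ∞) onto (−∞, −25].
Since −25 = −25, the images partition ℝ: h is injective and surjective, hence bijective.
Because the two images are disjoint, no x < 6 has h(x) = h(6), so we compute h⁻¹(−22): −22 lies in (−25, ∞), so solve −4x − 1 = −22: x = (−22 + 1)/(−4) = 21/4.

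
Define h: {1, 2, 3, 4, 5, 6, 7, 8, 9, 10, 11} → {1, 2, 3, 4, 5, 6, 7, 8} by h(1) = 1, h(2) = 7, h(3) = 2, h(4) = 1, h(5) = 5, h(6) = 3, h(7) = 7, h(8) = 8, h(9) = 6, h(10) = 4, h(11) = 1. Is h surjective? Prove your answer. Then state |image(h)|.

Every element of the codomain has a preimage: 1 = h(1), 2 = h(3), 3 = h(6), 4 = h(10), 5 = h(5), 6 = h(9), 7 = h(2), 8 = h(8).
Thus h is surjective.
The image of h is {1, 2, 3, 4, 5, 6, 7, 8}, which has 8 elements.

8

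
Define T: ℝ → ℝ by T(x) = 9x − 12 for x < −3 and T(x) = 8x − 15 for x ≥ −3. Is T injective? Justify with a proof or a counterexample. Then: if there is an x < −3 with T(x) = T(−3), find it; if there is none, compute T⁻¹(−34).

Both pieces are strictly increasing (slopes 9 and 8), so each is injective on its own interval.
The left piece maps (−∞, −3) onto (−∞, −39); the right piece maps [−3, ∞) onto [−39, ∞).
These images are disjoint, so no value is attained by both pieces. So T is injective.
Because the two images are disjoint, no x < −3 has T(x) = T(−3), so we compute T⁻¹(−34): −34 lies in [−39, ∞), so solve 8x − 15 = −34: x = (−34 + 15)/8 = −19/8.

-19/8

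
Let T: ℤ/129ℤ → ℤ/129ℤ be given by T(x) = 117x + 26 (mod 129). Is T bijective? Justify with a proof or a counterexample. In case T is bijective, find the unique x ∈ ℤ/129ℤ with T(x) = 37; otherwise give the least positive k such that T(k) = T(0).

43

We have gcd(117, 129) = 3 > 1. Taking a = 0 and b = 43: T(0) = 26 and T(43) = 117·43 + 26 = 5057 ≡ 26 (mod 129).
So T(0) = T(43) while 0 ≠ 43, therefore T is not injective, hence not bijective.
Since T is not bijective, we find the least positive k with T(k) = T(0): this means 117k ≡ 0 (mod 129), i.e. 129 ∣ 117k. Since gcd(117, 129) = 3, dividing through by 3 this holds exactly when 43 ∣ 39k, and as gcd(39, 43) = 1, exactly when 43 ∣ k.
The smallest positive such k is 43.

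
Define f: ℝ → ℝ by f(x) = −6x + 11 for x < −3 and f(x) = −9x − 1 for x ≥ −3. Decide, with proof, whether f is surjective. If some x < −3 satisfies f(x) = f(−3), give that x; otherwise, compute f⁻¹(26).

Both pieces are strictly decreasing (slopes −6 and −9), so each is injective on its own interval.
The left piece maps (−∞, −3) onto (29, ∞); the right piece maps [−3, ∞) onto (−∞, 26].
The union (29, ∞) ∪ (−∞, 26] omits the interval between 29 and 26; in particular 29 has no preimage. So f is not surjective.
Because the two images are disjoint, no x < −3 has f(x) = f(−3), so we compute f⁻¹(26): 26 lies in (−∞, 26], so solve −9x − 1 = 26: x = (26 + 1)/(−9) = −3.

-3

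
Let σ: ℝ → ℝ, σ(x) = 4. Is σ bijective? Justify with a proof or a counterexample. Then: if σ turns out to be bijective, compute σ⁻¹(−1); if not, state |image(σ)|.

σ(0) = 4 = σ(1) with 0 ≠ 1, so σ is not injective, hence not bijective.
Since σ is not bijective, we state |image(σ)|: the image of σ is {4}, which has 1 element.

1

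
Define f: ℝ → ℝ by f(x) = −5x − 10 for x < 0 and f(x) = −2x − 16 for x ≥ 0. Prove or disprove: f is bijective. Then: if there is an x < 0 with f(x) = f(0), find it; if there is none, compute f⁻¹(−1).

-9/5

Both pieces are strictly decreasing (slopes −5 and −2), so each is injective on its own interval.
The left piece maps (−∞, 0) onto (−10, ∞); the right piece maps [0, ∞) onto (−∞, −16].
The images leave a gap (−10 has no preimage), so f is not surjective, hence not bijective.
Because the two images are disjoint, no x < 0 has f(x) = f(0), so we compute f⁻¹(−1): −1 lies in (−10, ∞), so solve −5x − 10 = −1: x = (−1 + 10)/(−5) = −9/5.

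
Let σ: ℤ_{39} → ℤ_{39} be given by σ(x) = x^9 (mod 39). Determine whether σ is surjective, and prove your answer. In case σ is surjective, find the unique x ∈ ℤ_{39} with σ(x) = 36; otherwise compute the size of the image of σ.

σ(2): Repeated squaring mod 39: 2^1 ≡ 2, 2^2 ≡ 2² = 4, 2^4 ≡ 4² = 16, 2^8 ≡ 16² = 256 ≡ 22. Since 9 = 8 + 1, 2^9 ≡ 22·2: 22·2 = 44 ≡ 5. So 2^9 ≡ 5 (mod 39).
σ(5): Repeated squaring mod 39: 5^1 ≡ 5, 5^2 ≡ 5² = 25, 5^4 ≡ 25² = 625 ≡ 1, 5^8 ≡ 1² = 1. Since 9 = 8 + 1, 5^9 ≡ 1·5: 1·5 = 5. So 5^9 ≡ 5 (mod 39).
So σ(2) = σ(5) = 5 while 2 ≠ 5, so σ is not injective.
A non-injective map from the 39-element set ℤ_{39} to itself takes at most 38 distinct values, so it cannot be surjective. So σ is not surjective.
Since σ is not surjective, we determine |image(σ)|. Computing x^9 mod 39 for each x (by repeated squaring, reducing mod 39 at every step), the values σ(0), σ(1), …, σ(38) are: 0, 1, 5, 27, 25, 5, 18, 34, 8, 27, 25, 8, 12, 13, 14, 18, 1, 38, 18, 31, 8, 21, 1, 38, 21, 25, 26, 27, 31, 14, 12, 31, 5, 21, 34, 14, 12, 34, 38.
The distinct values are {0, 1, 5, 8, 12, 13, 14, 18, 21, 25, 26, 27, 31, 34, 38}; there are 15 of them.

15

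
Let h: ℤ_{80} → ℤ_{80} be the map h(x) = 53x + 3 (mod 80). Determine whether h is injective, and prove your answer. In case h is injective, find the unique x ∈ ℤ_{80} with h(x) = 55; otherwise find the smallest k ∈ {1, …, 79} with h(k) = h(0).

Suppose h(a) = h(b) in ℤ_{80}. Then 53a + 3 ≡ 53b + 3 (mod 80), hence 53(a − b) ≡ 0 (mod 80).
Since gcd(53, 80) = 1, 53 is invertible modulo 80, therefore a − b ≡ 0 (mod 80), i.e. a = b.
Hence h is injective.
We now compute 53⁻¹ mod 80 explicitly. Euclid's algorithm: 80 = 1·53 + 27, 53 = 1·27 + 26, 27 = 1·26 + 1; back-substituting gives 1 = 77·53 − 51·80, so 53⁻¹ ≡ 77 (mod 80).
Since h is injective, we compute h⁻¹(55): solve 53x + 3 ≡ 55 (mod 80), i.e. 53x ≡ 52 (mod 80).
Multiplying by 53⁻¹ = 77 gives x ≡ 77·52 = 4004 = 50·80 + 4 ≡ 4 (mod 80).
Check: h(4) = 53·4 + 3 = 215 = 2·80 + 55 ≡ 55 (mod 80).

4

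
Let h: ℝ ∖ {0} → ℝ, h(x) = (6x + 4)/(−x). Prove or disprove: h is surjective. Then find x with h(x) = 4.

If h(x) = −6, cross-multiplying gives −1(6x + 4) = 6(−x), which simplifies to −4 = 0 — false.  So −6 has no preimage and h is not surjective.
Solving h(x) = 4: cross-multiplying gives 6x + 4 = 4(−x), which rearranges to 10x = −4, so x = −2/5.

-2/5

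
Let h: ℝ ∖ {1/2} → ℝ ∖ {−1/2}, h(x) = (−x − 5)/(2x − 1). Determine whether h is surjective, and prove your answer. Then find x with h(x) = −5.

10/9

For any y ≠ −1/2, solving y(2x − 1) = −x − 5 for x gives a well-defined x ≠ 1/2. So h is surjective.
Solving h(x) = −5: cross-multiplying gives −x − 5 = −5(2x − 1), which rearranges to 9x = 10, so x = 10/9.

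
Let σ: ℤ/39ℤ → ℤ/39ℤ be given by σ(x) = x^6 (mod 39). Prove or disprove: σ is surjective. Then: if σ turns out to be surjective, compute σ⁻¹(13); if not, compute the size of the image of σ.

σ(1) = 1^6 = 1.
σ(4): Repeated squaring mod 39: 4^1 ≡ 4, 4^2 ≡ 4² = 16, 4^4 ≡ 16² = 256 ≡ 22. Since 6 = 4 + 2, 4^6 ≡ 22·16: 22·16 = 352 ≡ 1. So 4^6 ≡ 1 (mod 39).
So σ(1) = σ(4) = 1 while 1 ≠ 4, hence σ is not injective.
A non-injective map from the 39-element set ℤ/39ℤ to itself takes at most 38 distinct values, so it cannot be surjective. Hence σ is not surjective.
Since σ is not surjective, we determine |image(σ)|. Computing x^6 mod 39 for each x (by repeated squaring, reducing mod 39 at every step), the values σ(0), σ(1), …, σ(38) are: 0, 1, 25, 27, 1, 25, 12, 25, 25, 27, 1, 25, 27, 13, 1, 12, 1, 1, 12, 25, 25, 12, 1, 1, 12, 1, 13, 27, 25, 1, 27, 25, 25, 12, 25, 1, 27, 25, 1.
The distinct values are {0, 1, 12, 13, 25, 27}; there are 6 of them.

6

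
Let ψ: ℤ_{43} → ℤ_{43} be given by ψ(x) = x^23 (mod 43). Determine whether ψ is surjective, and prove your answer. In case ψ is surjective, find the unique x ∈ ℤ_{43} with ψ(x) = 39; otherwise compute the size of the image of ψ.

2

Since 43 is prime, the nonzero elements of ℤ_{43} form a cyclic group of order 42.
As gcd(23, 42) = 1, raising to the 23rd power is a bijection on this group: if x_1^23 ≡ x_2^23 then (x_1x_2^{−1})^23 = 1, and the only element of order dividing gcd(23, 42) = 1 is 1, so x_1 = x_2.
With ψ(0) = 0 this makes ψ injective on all of ℤ_{43}, hence bijective (finite equal-size domain and codomain). In particular ψ is surjective.
Since ψ is surjective, we find the preimage of 39. The inverse of x ↦ x^23 on (ℤ_{43})^× is x ↦ x^11, because 23·11 = 253 = 6·42 + 1 ≡ 1 (mod 42) and x^{42} = 1 for x ≠ 0 (Fermat). So ψ⁻¹(39) = 39^11 mod 43.
Repeated squaring mod 43: 39^1 ≡ 39, 39^2 ≡ 39² = 1521 ≡ 16, 39^4 ≡ 16² = 256 ≡ 41, 39^8 ≡ 41² = 1681 ≡ 4. Since 11 = 8 + 2 + 1, 39^11 ≡ 4·16·39: 4·16 = 64 ≡ 21, then 21·39 = 819 ≡ 2. So 39^11 ≡ 2 (mod 43).
Hence ψ⁻¹(39) = 2.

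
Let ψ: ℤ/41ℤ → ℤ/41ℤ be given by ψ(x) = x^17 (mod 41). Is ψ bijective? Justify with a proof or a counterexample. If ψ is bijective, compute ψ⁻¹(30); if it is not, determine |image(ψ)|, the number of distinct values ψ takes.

Since 41 is prime, the nonzero elements of ℤ/41ℤ form a cyclic group of order 40.
As gcd(17, 40) = 1, raising to the 17th power is a bijection on this group: if x_1^17 ≡ x_2^17 then (x_1x_2^{−1})^17 = 1, and the only element of order dividing gcd(17, 40) = 1 is 1, so x_1 = x_2.
With ψ(0) = 0 this makes ψ injective on all of ℤ/41ℤ, hence bijective (finite equal-size domain and codomain). In particular ψ is bijective.
Since ψ is bijective, we find the preimage of 30. The inverse of x ↦ x^17 on (ℤ/41ℤ)^× is x ↦ x^33, because 17·33 = 561 = 14·40 + 1 ≡ 1 (mod 40) and x^{40} = 1 for x ≠ 0 (Fermat). So ψ⁻¹(30) = 30^33 mod 41.
Repeated squaring mod 41: 30^1 ≡ 30, 30^2 ≡ 30² = 900 ≡ 39, 30^4 ≡ 39² = 1521 ≡ 4, 30^8 ≡ 4² = 16, 30^16 ≡ 16² = 256 ≡ 10, 30^32 ≡ 10² = 100 ≡ 18. Since 33 = 32 + 1, 30^33 ≡ 18·30: 18·30 = 540 ≡ 7. So 30^33 ≡ 7 (mod 41).
Hence ψ⁻¹(30) = 7.

7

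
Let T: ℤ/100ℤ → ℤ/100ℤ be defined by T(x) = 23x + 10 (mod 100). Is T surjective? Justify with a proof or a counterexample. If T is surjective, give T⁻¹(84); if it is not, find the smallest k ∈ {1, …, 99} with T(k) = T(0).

By definition, surjectivity means every element of the codomain has a preimage under T.
Since gcd(23, 100) = 1, 23 is invertible modulo 100. Euclid's algorithm: 100 = 4·23 + 8, 23 = 2·8 + 7, 8 = 1·7 + 1; back-substituting gives 1 = 87·23 − 20·100, so 23⁻¹ ≡ 87 (mod 100).
For any y ∈ ℤ/100ℤ, x = 87(y − 10) mod 100 satisfies T(x) = 23·87(y − 10) + 10 ≡ y (since 23·87 ≡ 1 mod 100). So every y has a preimage.
Hence T is surjective.
Since T is surjective, we compute T⁻¹(84): solve 23x + 10 ≡ 84 (mod 100), i.e. 23x ≡ 74 (mod 100).
Multiplying by 23⁻¹ = 87 gives x ≡ 87·74 = 6438 = 64·100 + 38 ≡ 38 (mod 100).
Check: T(38) = 23·38 + 10 = 884 = 8·100 + 84 ≡ 84 (mod 100).

38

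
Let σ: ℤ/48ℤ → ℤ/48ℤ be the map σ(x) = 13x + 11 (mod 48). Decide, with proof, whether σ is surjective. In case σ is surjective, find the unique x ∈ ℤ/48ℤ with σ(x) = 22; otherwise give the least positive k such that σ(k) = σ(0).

Since gcd(13, 48) = 1, 13 is invertible modulo 48. Euclid's algorithm: 48 = 3·13 + 9, 13 = 1·9 + 4, 9 = 2·4 + 1; back-substituting gives 1 = 37·13 − 10·48, so 13⁻¹ ≡ 37 (mod 48).
Then y ↦ 37(y − 11) is a two-sided inverse to σ, so every y ∈ ℤ/48ℤ has a preimage.
Thus σ is surjective.
Since σ is surjective, we compute σ⁻¹(22): solve 13x + 11 ≡ 22 (mod 48), i.e. 13x ≡ 11 (mod 48).
Multiplying by 13⁻¹ = 37 gives x ≡ 37·11 = 407 = 8·48 + 23 ≡ 23 (mod 48).
Check: σ(23) = 13·23 + 11 = 310 = 6·48 + 22 ≡ 22 (mod 48).

23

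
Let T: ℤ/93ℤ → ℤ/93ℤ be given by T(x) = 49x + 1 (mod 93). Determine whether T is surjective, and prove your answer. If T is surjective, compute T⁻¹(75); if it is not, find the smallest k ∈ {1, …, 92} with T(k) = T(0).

11

Recall that surjectivity means every element of the codomain has a preimage under T.
Since gcd(49, 93) = 1, 49 is invertible modulo 93. Euclid's algorithm: 93 = 1·49 + 44, 49 = 1·44 + 5, 44 = 8·5 + 4, 5 = 1·4 + 1; back-substituting gives 1 = 19·49 − 10·93, so 49⁻¹ ≡ 19 (mod 93).
For any y ∈ ℤ/93ℤ, x = 19(y − 1) mod 93 satisfies T(x) = 49·19(y − 1) + 1 ≡ y (since 49·19 ≡ 1 mod 93). So every y has a preimage.
Hence T is surjective.
Since T is surjective, we compute T⁻¹(75): solve 49x + 1 ≡ 75 (mod 93), i.e. 49x ≡ 74 (mod 93).
Multiplying by 49⁻¹ = 19 gives x ≡ 19·74 = 1406 = 15·93 + 11 ≡ 11 (mod 93).
Check: T(11) = 49·11 + 1 = 540 = 5·93 + 75 ≡ 75 (mod 93).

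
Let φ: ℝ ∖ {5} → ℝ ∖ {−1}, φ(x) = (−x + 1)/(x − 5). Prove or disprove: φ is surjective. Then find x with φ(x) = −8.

For any y ≠ −1, solving y(x − 5) = −x + 1 for x gives a well-defined x ≠ 5. So φ is surjective.
Solving φ(x) = −8: cross-multiplying gives −x + 1 = −8(x − 5), which rearranges to 7x = 39, so x = 39/7.

39/7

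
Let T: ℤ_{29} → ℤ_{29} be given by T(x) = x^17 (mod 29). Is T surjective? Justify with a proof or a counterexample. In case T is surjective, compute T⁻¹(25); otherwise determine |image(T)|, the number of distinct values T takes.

Since 29 is prime, the nonzero elements of ℤ_{29} form a cyclic group of order 28.
As gcd(17, 28) = 1, raising to the 17th power is a bijection on this group: if s^17 ≡ t^17 then (st^{−1})^17 = 1, and the only element of order dividing gcd(17, 28) = 1 is 1, so s = t.
With T(0) = 0 this makes T injective on all of ℤ_{29}, hence bijective (finite equal-size domain and codomain). In particular T is surjective.
Since T is surjective, we find the preimage of 25. The inverse of x ↦ x^17 on (ℤ_{29})^× is x ↦ x^5, because 17·5 = 85 = 3·28 + 1 ≡ 1 (mod 28) and x^{28} = 1 for x ≠ 0 (Fermat). So T⁻¹(25) = 25^5 mod 29.
Repeated squaring mod 29: 25^1 ≡ 25, 25^2 ≡ 25² = 625 ≡ 16, 25^4 ≡ 16² = 256 ≡ 24. Since 5 = 4 + 1, 25^5 ≡ 24·25: 24·25 = 600 ≡ 20. So 25^5 ≡ 20 (mod 29).
Hence T⁻¹(25) = 20.

20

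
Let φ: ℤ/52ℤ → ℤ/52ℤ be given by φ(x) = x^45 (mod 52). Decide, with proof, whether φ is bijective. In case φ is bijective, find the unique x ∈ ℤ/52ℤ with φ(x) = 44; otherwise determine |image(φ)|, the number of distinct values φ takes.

φ(2): Repeated squaring mod 52: 2^1 ≡ 2, 2^2 ≡ 2² = 4, 2^4 ≡ 4² = 16, 2^8 ≡ 16² = 256 ≡ 48, 2^16 ≡ 48² = 2304 ≡ 16, 2^32 ≡ 16² = 256 ≡ 48. Since 45 = 32 + 8 + 4 + 1, 2^45 ≡ 48·48·16·2: 48·48 = 2304 ≡ 16, then 16·16 = 256 ≡ 48, then 48·2 = 96 ≡ 44. So 2^45 ≡ 44 (mod 52).
φ(6): Repeated squaring mod 52: 6^1 ≡ 6, 6^2 ≡ 6² = 36, 6^4 ≡ 36² = 1296 ≡ 48, 6^8 ≡ 48² = 2304 ≡ 16, 6^16 ≡ 16² = 256 ≡ 48, 6^32 ≡ 48² = 2304 ≡ 16. Since 45 = 32 + 8 + 4 + 1, 6^45 ≡ 16·16·48·6: 16·16 = 256 ≡ 48, then 48·48 = 2304 ≡ 16, then 16·6 = 96 ≡ 44. So 6^45 ≡ 44 (mod 52).
So φ(2) = φ(6) = 44 while 2 ≠ 6, hence φ is not injective, hence not bijective.
Since φ is not bijective, we determine |image(φ)|. Computing x^45 mod 52 for each x (by repeated squaring, reducing mod 52 at every step), the values φ(0), φ(1), …, φ(51) are: 0, 1, 44, 27, 12, 5, 44, 47, 8, 1, 12, 47, 12, 13, 40, 31, 40, 25, 44, 31, 8, 21, 40, 51, 8, 25, 0, 27, 44, 1, 12, 31, 44, 21, 8, 27, 12, 21, 12, 39, 40, 5, 40, 51, 44, 5, 8, 47, 40, 25, 8, 51.
The distinct values are {0, 1, 5, 8, 12, 13, 21, 25, 27, 31, 39, 40, 44, 47, 51}; there are 15 of them.

15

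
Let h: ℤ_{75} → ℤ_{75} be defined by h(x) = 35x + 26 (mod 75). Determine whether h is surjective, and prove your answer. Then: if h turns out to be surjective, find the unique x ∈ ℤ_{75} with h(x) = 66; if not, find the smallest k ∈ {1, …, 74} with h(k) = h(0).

By definition, surjectivity means every element of the codomain has a preimage under h.
Since gcd(35, 75) = 5, we have 35x ≡ 0 (mod 5) for all x, so h(x) ≡ 1 (mod 5).
But 0 ≢ 1 (mod 5), so 0 ∈ ℤ_{75} has no preimage. So h is not surjective.
Since h is not surjective, we find the least positive k with h(k) = h(0): this means 35k ≡ 0 (mod 75), i.e. 75 ∣ 35k. Since gcd(35, 75) = 5, dividing through by 5 this holds exactly when 15 ∣ 7k, and as gcd(7, 15) = 1, exactly when 15 ∣ k.
The smallest positive such k is 15.

15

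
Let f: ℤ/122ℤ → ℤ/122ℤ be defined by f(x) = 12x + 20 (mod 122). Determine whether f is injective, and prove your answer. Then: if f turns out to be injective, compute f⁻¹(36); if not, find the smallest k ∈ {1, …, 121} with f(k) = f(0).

61

Recall: f is injective if f(s) = f(t) implies s = t.
We have gcd(12, 122) = 2 > 1. Taking s = 0 and t = 61: f(0) = 20 and f(61) = 12·61 + 20 = 752 ≡ 20 (mod 122).
So f(0) = f(61) while 0 ≠ 61, so f is not injective.
Since f is not injective, we find the least positive k with f(k) = f(0): this means 12k ≡ 0 (mod 122), i.e. 122 ∣ 12k. Since gcd(12, 122) = 2, dividing through by 2 this holds exactly when 61 ∣ 6k, and as gcd(6, 61) = 1, exactly when 61 ∣ k.
The smallest positive such k is 61.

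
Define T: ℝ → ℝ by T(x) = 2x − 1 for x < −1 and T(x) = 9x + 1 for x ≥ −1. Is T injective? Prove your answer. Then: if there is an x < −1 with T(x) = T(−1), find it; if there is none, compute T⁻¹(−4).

Both pieces are strictly increasing (slopes 2 and 9), so each is injective on its own interval.
The left piece maps (−∞, −1) onto (−∞, −3); the right piece maps [−1, ∞) onto [−8, ∞).
These images overlap. In particular T(−1) = −8 (right piece), and solving 2x − 1 = −8 on the left piece gives x = −7/2 < −1.
So T(−7/2) = T(−1) with −7/2 ≠ −1, and T is not injective. This x = −7/2 is the requested value below −1.

-7/2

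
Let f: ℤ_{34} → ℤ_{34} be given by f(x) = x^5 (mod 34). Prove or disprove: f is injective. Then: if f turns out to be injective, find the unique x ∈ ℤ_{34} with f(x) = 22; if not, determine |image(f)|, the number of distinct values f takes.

20

Computing x^5 mod 34 for each x (by repeated squaring, reducing mod 34 at every step), the values f(0), f(1), …, f(33) are: 0, 1, 32, 5, 4, 31, 24, 11, 26, 25, 6, 27, 20, 13, 12, 19, 16, 17, 18, 15, 22, 21, 14, 7, 28, 9, 8, 23, 10, 3, 30, 29, 2, 33.
Every element of ℤ_{34} appears exactly once in this list, so f is a bijection, and in particular injective.
Since f is injective, we read off the preimage of 22 from the same table: f(20) = 22, so f⁻¹(22) = 20.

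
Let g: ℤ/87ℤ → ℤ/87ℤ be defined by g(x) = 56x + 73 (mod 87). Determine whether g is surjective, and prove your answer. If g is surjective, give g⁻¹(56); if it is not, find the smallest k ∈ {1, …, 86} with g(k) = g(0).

23

Since gcd(56, 87) = 1, 56 is invertible modulo 87. Euclid's algorithm: 87 = 1·56 + 31, 56 = 1·31 + 25, 31 = 1·25 + 6, 25 = 4·6 + 1; back-substituting gives 1 = 14·56 − 9·87, so 56⁻¹ ≡ 14 (mod 87).
For any y ∈ ℤ/87ℤ, x = 14(y − 73) mod 87 satisfies g(x) = 56·14(y − 73) + 73 ≡ y (since 56·14 ≡ 1 mod 87). So every y has a preimage.
Thus g is surjective.
Since g is surjective, we find g⁻¹(56): we need 56x ≡ 56 − 73 ≡ 70 (mod 87). Using 56⁻¹ = 14: x ≡ 14·70 = 980 = 11·87 + 23, so x = 23.
Check: g(23) = 56·23 + 73 = 1361 = 15·87 + 56 ≡ 56 (mod 87).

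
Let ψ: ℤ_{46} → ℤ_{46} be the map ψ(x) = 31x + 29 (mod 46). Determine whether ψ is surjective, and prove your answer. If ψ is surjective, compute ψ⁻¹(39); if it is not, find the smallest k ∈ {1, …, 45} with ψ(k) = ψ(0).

Since gcd(31, 46) = 1, 31 is invertible modulo 46. Euclid's algorithm: 46 = 1·31 + 15, 31 = 2·15 + 1; back-substituting gives 1 = 3·31 − 2·46, so 31⁻¹ ≡ 3 (mod 46).
For any y ∈ ℤ_{46}, x = 3(y − 29) mod 46 satisfies ψ(x) = 31·3(y − 29) + 29 ≡ y (since 31·3 ≡ 1 mod 46). So every y has a preimage.
So ψ is surjective.
Since ψ is surjective, we compute ψ⁻¹(39): solve 31x + 29 ≡ 39 (mod 46), i.e. 31x ≡ 10 (mod 46).
Multiplying by 31⁻¹ = 3 gives x ≡ 3·10 = 30 ≡ 30 (mod 46).
Check: ψ(30) = 31·30 + 29 = 959 = 20·46 + 39 ≡ 39 (mod 46).

30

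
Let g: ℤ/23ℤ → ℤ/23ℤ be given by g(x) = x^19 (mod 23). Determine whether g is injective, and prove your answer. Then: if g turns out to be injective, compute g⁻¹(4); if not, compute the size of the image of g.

8

Since 23 is prime, the nonzero elements of ℤ/23ℤ form a cyclic group of order 22.
As gcd(19, 22) = 1, raising to the 19th power is a bijection on this group: if u^19 ≡ v^19 then (uv^{−1})^19 = 1, and the only element of order dividing gcd(19, 22) = 1 is 1, so u = v.
With g(0) = 0 this makes g injective on all of ℤ/23ℤ, hence bijective (finite equal-size domain and codomain). In particular g is injective.
Since g is injective, we find the preimage of 4. The inverse of x ↦ x^19 on (ℤ/23ℤ)^× is x ↦ x^7, because 19·7 = 133 = 6·22 + 1 ≡ 1 (mod 22) and x^{22} = 1 for x ≠ 0 (Fermat). So g⁻¹(4) = 4^7 mod 23.
Repeated squaring mod 23: 4^1 ≡ 4, 4^2 ≡ 4² = 16, 4^4 ≡ 16² = 256 ≡ 3. Since 7 = 4 + 2 + 1, 4^7 ≡ 3·16·4: 3·16 = 48 ≡ 2, then 2·4 = 8. So 4^7 ≡ 8 (mod 23).
Hence g⁻¹(4) = 8.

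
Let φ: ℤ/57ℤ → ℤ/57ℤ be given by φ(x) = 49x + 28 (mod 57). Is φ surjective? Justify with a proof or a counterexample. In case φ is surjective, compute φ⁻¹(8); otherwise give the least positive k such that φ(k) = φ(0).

31

By definition, surjectivity means every element of the codomain has a preimage under φ.
Since gcd(49, 57) = 1, 49 is invertible modulo 57. Euclid's algorithm: 57 = 1·49 + 8, 49 = 6·8 + 1; back-substituting gives 1 = 7·49 − 6·57, so 49⁻¹ ≡ 7 (mod 57).
For any y ∈ ℤ/57ℤ, x = 7(y − 28) mod 57 satisfies φ(x) = 49·7(y − 28) + 28 ≡ y (since 49·7 ≡ 1 mod 57). So every y has a preimage.
Thus φ is surjective.
Since φ is surjective, we compute φ⁻¹(8): solve 49x + 28 ≡ 8 (mod 57), i.e. 49x ≡ 37 (mod 57).
Multiplying by 49⁻¹ = 7 gives x ≡ 7·37 = 259 = 4·57 + 31 ≡ 31 (mod 57).
Check: φ(31) = 49·31 + 28 = 1547 = 27·57 + 8 ≡ 8 (mod 57).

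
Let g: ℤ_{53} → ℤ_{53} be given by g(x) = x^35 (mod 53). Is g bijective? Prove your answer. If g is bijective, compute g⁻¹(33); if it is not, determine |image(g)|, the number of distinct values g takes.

3

Since 53 is prime, the nonzero elements of ℤ_{53} form a cyclic group of order 52.
As gcd(35, 52) = 1, raising to the 35th power is a bijection on this group: if u^35 ≡ v^35 then (uv^{−1})^35 = 1, and the only element of order dividing gcd(35, 52) = 1 is 1, so u = v.
With g(0) = 0 this makes g injective on all of ℤ_{53}, hence bijective (finite equal-size domain and codomain). In particular g is bijective.
Since g is bijective, we find the preimage of 33. The inverse of x ↦ x^35 on (ℤ_{53})^× is x ↦ x^3, because 35·3 = 105 = 2·52 + 1 ≡ 1 (mod 52) and x^{52} = 1 for x ≠ 0 (Fermat). So g⁻¹(33) = 33^3 mod 53.
Repeated squaring mod 53: 33^1 ≡ 33, 33^2 ≡ 33² = 1089 ≡ 29. Since 3 = 2 + 1, 33^3 ≡ 29·33: 29·33 = 957 ≡ 3. So 33^3 ≡ 3 (mod 53).
Hence g⁻¹(33) = 3.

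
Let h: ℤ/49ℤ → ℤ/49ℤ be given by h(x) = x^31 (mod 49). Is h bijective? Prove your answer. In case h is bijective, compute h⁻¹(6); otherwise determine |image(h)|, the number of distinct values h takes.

h(0) = 0^31 = 0.
h(7): Repeated squaring mod 49: 7^1 ≡ 7, 7^2 ≡ 7² = 49 ≡ 0, 7^4 ≡ 0² = 0, 7^8 ≡ 0² = 0, 7^16 ≡ 0² = 0. Since 31 = 16 + 8 + 4 + 2 + 1, 7^31 ≡ 0·0·0·0·7: 0·0 = 0, then 0·0 = 0, then 0·0 = 0, then 0·7 = 0. So 7^31 ≡ 0 (mod 49).
So h(0) = h(7) = 0 while 0 ≠ 7, hence h is not injective, hence not bijective.
Since h is not bijective, we determine |image(h)|. Computing x^31 mod 49 for each x (by repeated squaring, reducing mod 49 at every step), the values h(0), h(1), …, h(48) are: 0, 1, 44, 45, 25, 26, 20, 0, 22, 16, 17, 46, 47, 41, 0, 43, 37, 38, 18, 19, 13, 0, 15, 9, 10, 39, 40, 34, 0, 36, 30, 31, 11, 12, 6, 0, 8, 2, 3, 32, 33, 27, 0, 29, 23, 24, 4, 5, 48.
The distinct values are {0, 1, 2, 3, 4, 5, 6, 8, 9, 10, 11, 12, 13, 15, 16, 17, 18, 19, 20, 22, 23, 24, 25, 26, 27, 29, 30, 31, 32, 33, 34, 36, 37, 38, 39, 40, 41, 43, 44, 45, 46, 47, 48}; there are 43 of them.

43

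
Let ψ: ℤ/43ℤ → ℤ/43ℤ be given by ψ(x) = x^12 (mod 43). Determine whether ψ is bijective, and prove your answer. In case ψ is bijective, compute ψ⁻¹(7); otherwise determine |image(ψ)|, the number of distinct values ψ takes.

ψ(1) = 1^12 = 1.
ψ(6): Repeated squaring mod 43: 6^1 ≡ 6, 6^2 ≡ 6² = 36, 6^4 ≡ 36² = 1296 ≡ 6, 6^8 ≡ 6² = 36. Since 12 = 8 + 4, 6^12 ≡ 36·6: 36·6 = 216 ≡ 1. So 6^12 ≡ 1 (mod 43).
So ψ(1) = ψ(6) = 1 while 1 ≠ 6, hence ψ is not injective, hence not bijective.
Since ψ is not bijective, we determine |image(ψ)|. Computing x^12 mod 43 for each x (by repeated squaring, reducing mod 43 at every step), the values ψ(0), ψ(1), …, ψ(42) are: 0, 1, 11, 4, 35, 41, 1, 1, 41, 16, 21, 16, 11, 41, 11, 35, 21, 21, 4, 35, 16, 4, 4, 16, 35, 4, 21, 21, 35, 11, 41, 11, 16, 21, 16, 41, 1, 1, 41, 35, 4, 11, 1.
The distinct values are {0, 1, 4, 11, 16, 21, 35, 41}; there are 8 of them.

8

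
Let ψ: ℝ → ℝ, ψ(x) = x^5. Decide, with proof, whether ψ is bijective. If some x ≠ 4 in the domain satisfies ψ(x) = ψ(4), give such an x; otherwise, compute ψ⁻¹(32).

On ℝ, x ↦ x^5 is strictly increasing (injective) and for any y ∈ ℝ the 5th root y^{1/5} lies in ℝ (surjective). So ψ is bijective.
Since x ↦ x^5 is strictly increasing on ℝ, it is injective there, so no x ≠ 4 in the domain has ψ(x) = ψ(4). We therefore compute ψ⁻¹(32) = 32^{1/5} = 2 (indeed 2^5 = 32).

2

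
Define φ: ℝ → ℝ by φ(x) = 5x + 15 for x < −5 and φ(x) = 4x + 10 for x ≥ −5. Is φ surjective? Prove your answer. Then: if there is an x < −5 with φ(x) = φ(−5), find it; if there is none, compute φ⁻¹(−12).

Both pieces are strictly increasing (slopes 5 and 4), so each is injective on its own interval.
The left piece maps (−∞, −5) onto (−∞, −10); the right piece maps [−5, ∞) onto [−10, ∞).
These images together cover ℝ, so φ is surjective.
Because the two images are disjoint, no x < −5 has φ(x) = φ(−5), so we compute φ⁻¹(−12): −12 lies in (−∞, −10), so solve 5x + 15 = −12: x = (−12 − 15)/5 = −27/5.

-27/5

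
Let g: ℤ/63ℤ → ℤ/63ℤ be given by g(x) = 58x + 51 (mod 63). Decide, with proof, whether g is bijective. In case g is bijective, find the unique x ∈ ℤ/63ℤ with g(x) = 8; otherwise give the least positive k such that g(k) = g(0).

Suppose g(u) = g(v) in ℤ/63ℤ. Then 58u + 51 ≡ 58v + 51 (mod 63), therefore 58(u − v) ≡ 0 (mod 63).
Since gcd(58, 63) = 1, 58 is invertible modulo 63, therefore u − v ≡ 0 (mod 63), i.e. u = v.
We now compute 58⁻¹ mod 63 explicitly. Euclid's algorithm: 63 = 1·58 + 5, 58 = 11·5 + 3, 5 = 1·3 + 2, 3 = 1·2 + 1; back-substituting gives 1 = 25·58 − 23·63, so 58⁻¹ ≡ 25 (mod 63).
For any y ∈ ℤ/63ℤ, x = 25(y − 51) mod 63 satisfies g(x) = 58·25(y − 51) + 51 ≡ y (since 58·25 ≡ 1 mod 63). So every y has a preimage.
So g is bijective.
Since g is bijective, we compute g⁻¹(8): solve 58x + 51 ≡ 8 (mod 63), i.e. 58x ≡ 20 (mod 63).
Multiplying by 58⁻¹ = 25 gives x ≡ 25·20 = 500 = 7·63 + 59 ≡ 59 (mod 63).
Check: g(59) = 58·59 + 51 = 3473 = 55·63 + 8 ≡ 8 (mod 63).

59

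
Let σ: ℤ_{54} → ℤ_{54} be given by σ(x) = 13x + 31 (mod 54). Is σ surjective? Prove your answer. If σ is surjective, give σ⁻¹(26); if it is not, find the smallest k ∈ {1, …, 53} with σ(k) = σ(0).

37

Recall that surjectivity means every element of the codomain has a preimage under σ.
Since gcd(13, 54) = 1, 13 is invertible modulo 54. Euclid's algorithm: 54 = 4·13 + 2, 13 = 6·2 + 1; back-substituting gives 1 = 25·13 − 6·54, so 13⁻¹ ≡ 25 (mod 54).
Then y ↦ 25(y − 31) is a two-sided inverse to σ, so every y ∈ ℤ_{54} has a preimage.
Thus σ is surjective.
Since σ is surjective, we compute σ⁻¹(26): solve 13x + 31 ≡ 26 (mod 54), i.e. 13x ≡ 49 (mod 54).
Multiplying by 13⁻¹ = 25 gives x ≡ 25·49 = 1225 = 22·54 + 37 ≡ 37 (mod 54).
Check: σ(37) = 13·37 + 31 = 512 = 9·54 + 26 ≡ 26 (mod 54).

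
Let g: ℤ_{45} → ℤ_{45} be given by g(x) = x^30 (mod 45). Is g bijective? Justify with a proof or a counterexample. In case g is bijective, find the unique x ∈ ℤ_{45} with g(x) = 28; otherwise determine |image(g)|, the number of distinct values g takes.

g(1) = 1^30 = 1.
g(4): Repeated squaring mod 45: 4^1 ≡ 4, 4^2 ≡ 4² = 16, 4^4 ≡ 16² = 256 ≡ 31, 4^8 ≡ 31² = 961 ≡ 16, 4^16 ≡ 16² = 256 ≡ 31. Since 30 = 16 + 8 + 4 + 2, 4^30 ≡ 31·16·31·16: 31·16 = 496 ≡ 1, then 1·31 = 31, then 31·16 = 496 ≡ 1. So 4^30 ≡ 1 (mod 45).
So g(1) = g(4) = 1 while 1 ≠ 4, therefore g is not injective, hence not bijective.
Since g is not bijective, we determine |image(g)|. Computing x^30 mod 45 for each x (by repeated squaring, reducing mod 45 at every step), the values g(0), g(1), …, g(44) are: 0, 1, 19, 9, 1, 10, 36, 19, 19, 36, 10, 1, 9, 19, 1, 0, 1, 19, 9, 1, 10, 36, 19, 19, 36, 10, 1, 9, 19, 1, 0, 1, 19, 9, 1, 10, 36, 19, 19, 36, 10, 1, 9, 19, 1.
The distinct values are {0, 1, 9, 10, 19, 36}; there are 6 of them.

6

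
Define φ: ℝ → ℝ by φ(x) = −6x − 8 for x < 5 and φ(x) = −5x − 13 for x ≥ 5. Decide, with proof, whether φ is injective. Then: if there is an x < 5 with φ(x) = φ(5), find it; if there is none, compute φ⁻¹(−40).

Both pieces are strictly decreasing (slopes −6 and −5), so each is injective on its own interval.
The left piece maps (−∞, 5) onto (−38, ∞); the right piece maps [5, ∞) onto (−∞, −38].
These images are disjoint, so no value is attained by both pieces. Hence φ is injective.
Because the two images are disjoint, no x < 5 has φ(x) = φ(5), so we compute φ⁻¹(−40): −40 lies in (−∞, −38], so solve −5x − 13 = −40: x = (−40 + 13)/(−5) = 27/5.

27/5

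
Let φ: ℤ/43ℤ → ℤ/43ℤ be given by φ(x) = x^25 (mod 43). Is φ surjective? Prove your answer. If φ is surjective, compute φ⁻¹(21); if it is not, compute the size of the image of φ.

Since 43 is prime, the nonzero elements of ℤ/43ℤ form a cyclic group of order 42.
As gcd(25, 42) = 1, raising to the 25th power is a bijection on this group: if s^25 ≡ t^25 then (st^{−1})^25 = 1, and the only element of order dividing gcd(25, 42) = 1 is 1, so s = t.
With φ(0) = 0 this makes φ injective on all of ℤ/43ℤ, hence bijective (finite equal-size domain and codomain). In particular φ is surjective.
Since φ is surjective, we find the preimage of 21. The inverse of x ↦ x^25 on (ℤ/43ℤ)^× is x ↦ x^37, because 25·37 = 925 = 22·42 + 1 ≡ 1 (mod 42) and x^{42} = 1 for x ≠ 0 (Fermat). So φ⁻¹(21) = 21^37 mod 43.
Repeated squaring mod 43: 21^1 ≡ 21, 21^2 ≡ 21² = 441 ≡ 11, 21^4 ≡ 11² = 121 ≡ 35, 21^8 ≡ 35² = 1225 ≡ 21, 21^16 ≡ 21² = 441 ≡ 11, 21^32 ≡ 11² = 121 ≡ 35. Since 37 = 32 + 4 + 1, 21^37 ≡ 35·35·21: 35·35 = 1225 ≡ 21, then 21·21 = 441 ≡ 11. So 21^37 ≡ 11 (mod 43).
Hence φ⁻¹(21) = 11.

11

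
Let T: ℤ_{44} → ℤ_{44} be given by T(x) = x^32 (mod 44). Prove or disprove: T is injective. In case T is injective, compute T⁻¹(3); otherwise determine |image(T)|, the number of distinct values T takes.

T(10): Repeated squaring mod 44: 10^1 ≡ 10, 10^2 ≡ 10² = 100 ≡ 12, 10^4 ≡ 12² = 144 ≡ 12, 10^8 ≡ 12² = 144 ≡ 12, 10^16 ≡ 12² = 144 ≡ 12, 10^32 ≡ 12² = 144 ≡ 12. So 10^32 ≡ 12 (mod 44).
T(12): Repeated squaring mod 44: 12^1 ≡ 12, 12^2 ≡ 12² = 144 ≡ 12, 12^4 ≡ 12² = 144 ≡ 12, 12^8 ≡ 12² = 144 ≡ 12, 12^16 ≡ 12² = 144 ≡ 12, 12^32 ≡ 12² = 144 ≡ 12. So 12^32 ≡ 12 (mod 44).
So T(10) = T(12) = 12 while 10 ≠ 12, so T is not injective.
Since T is not injective, we determine |image(T)|. Computing x^32 mod 44 for each x (by repeated squaring, reducing mod 44 at every step), the values T(0), T(1), …, T(43) are: 0, 1, 4, 9, 16, 25, 36, 5, 20, 37, 12, 33, 12, 37, 20, 5, 36, 25, 16, 9, 4, 1, 0, 1, 4, 9, 16, 25, 36, 5, 20, 37, 12, 33, 12, 37, 20, 5, 36, 25, 16, 9, 4, 1.
The distinct values are {0, 1, 4, 5, 9, 12, 16, 20, 25, 33, 36, 37}; there are 12 of them.

12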